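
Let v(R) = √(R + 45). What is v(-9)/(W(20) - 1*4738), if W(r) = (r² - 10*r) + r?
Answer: -1/753 ≈ -0.0013280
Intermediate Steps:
W(r) = r² - 9*r
v(R) = √(45 + R)
v(-9)/(W(20) - 1*4738) = √(45 - 9)/(20*(-9 + 20) - 1*4738) = √36/(20*11 - 4738) = 6/(220 - 4738) = 6/(-4518) = 6*(-1/4518) = -1/753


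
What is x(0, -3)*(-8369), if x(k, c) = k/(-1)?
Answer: 0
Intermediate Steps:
x(k, c) = -k (x(k, c) = k*(-1) = -k)
x(0, -3)*(-8369) = -1*0*(-8369) = 0*(-8369) = 0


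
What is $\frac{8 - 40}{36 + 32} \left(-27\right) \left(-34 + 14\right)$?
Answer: $- \frac{4320}{17} \approx -254.12$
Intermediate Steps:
$\frac{8 - 40}{36 + 32} \left(-27\right) \left(-34 + 14\right) = - \frac{32}{68} \left(-27\right) \left(-20\right) = \left(-32\right) \frac{1}{68} \left(-27\right) \left(-20\right) = \left(- \frac{8}{17}\right) \left(-27\right) \left(-20\right) = \frac{216}{17} \left(-20\right) = - \frac{4320}{17}$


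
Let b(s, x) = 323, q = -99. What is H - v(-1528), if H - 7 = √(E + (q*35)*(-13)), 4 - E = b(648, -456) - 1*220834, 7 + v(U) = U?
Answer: 1542 + 2*√66390 ≈ 2057.3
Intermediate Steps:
v(U) = -7 + U
E = 220515 (E = 4 - (323 - 1*220834) = 4 - (323 - 220834) = 4 - 1*(-220511) = 4 + 220511 = 220515)
H = 7 + 2*√66390 (H = 7 + √(220515 - 99*35*(-13)) = 7 + √(220515 - 3465*(-13)) = 7 + √(220515 + 45045) = 7 + √265560 = 7 + 2*√66390 ≈ 522.33)
H - v(-1528) = (7 + 2*√66390) - (-7 - 1528) = (7 + 2*√66390) - 1*(-1535) = (7 + 2*√66390) + 1535 = 1542 + 2*√66390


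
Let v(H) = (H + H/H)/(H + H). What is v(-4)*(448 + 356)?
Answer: 603/2 ≈ 301.50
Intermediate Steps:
v(H) = (1 + H)/(2*H) (v(H) = (H + 1)/((2*H)) = (1 + H)*(1/(2*H)) = (1 + H)/(2*H))
v(-4)*(448 + 356) = ((½)*(1 - 4)/(-4))*(448 + 356) = ((½)*(-¼)*(-3))*804 = (3/8)*804 = 603/2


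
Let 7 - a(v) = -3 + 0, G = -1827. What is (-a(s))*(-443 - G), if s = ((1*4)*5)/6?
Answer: -13840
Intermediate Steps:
s = 10/3 (s = (4*5)*(⅙) = 20*(⅙) = 10/3 ≈ 3.3333)
a(v) = 10 (a(v) = 7 - (-3 + 0) = 7 - 1*(-3) = 7 + 3 = 10)
(-a(s))*(-443 - G) = (-1*10)*(-443 - 1*(-1827)) = -10*(-443 + 1827) = -10*1384 = -13840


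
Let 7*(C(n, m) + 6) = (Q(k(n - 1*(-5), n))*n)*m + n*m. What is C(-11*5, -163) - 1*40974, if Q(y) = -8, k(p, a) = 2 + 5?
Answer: -49945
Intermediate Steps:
k(p, a) = 7
C(n, m) = -6 - m*n (C(n, m) = -6 + ((-8*n)*m + n*m)/7 = -6 + (-8*m*n + m*n)/7 = -6 + (-7*m*n)/7 = -6 - m*n)
C(-11*5, -163) - 1*40974 = (-6 - 1*(-163)*(-11*5)) - 1*40974 = (-6 - 1*(-163)*(-55)) - 40974 = (-6 - 8965) - 40974 = -8971 - 40974 = -49945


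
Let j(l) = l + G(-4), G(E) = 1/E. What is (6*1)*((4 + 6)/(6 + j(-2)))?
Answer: 16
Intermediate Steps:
G(E) = 1/E
j(l) = -¼ + l (j(l) = l + 1/(-4) = l - ¼ = -¼ + l)
(6*1)*((4 + 6)/(6 + j(-2))) = (6*1)*((4 + 6)/(6 + (-¼ - 2))) = 6*(10/(6 - 9/4)) = 6*(10/(15/4)) = 6*(10*(4/15)) = 6*(8/3) = 16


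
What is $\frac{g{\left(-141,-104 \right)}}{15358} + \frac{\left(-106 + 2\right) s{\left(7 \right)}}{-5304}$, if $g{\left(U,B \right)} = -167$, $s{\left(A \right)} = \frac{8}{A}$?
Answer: $\frac{9035}{783258} \approx 0.011535$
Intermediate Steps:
$\frac{g{\left(-141,-104 \right)}}{15358} + \frac{\left(-106 + 2\right) s{\left(7 \right)}}{-5304} = - \frac{167}{15358} + \frac{\left(-106 + 2\right) \frac{8}{7}}{-5304} = \left(-167\right) \frac{1}{15358} + - 104 \cdot 8 \cdot \frac{1}{7} \left(- \frac{1}{5304}\right) = - \frac{167}{15358} + \left(-104\right) \frac{8}{7} \left(- \frac{1}{5304}\right) = - \frac{167}{15358} - - \frac{8}{357} = - \frac{167}{15358} + \frac{8}{357} = \frac{9035}{783258}$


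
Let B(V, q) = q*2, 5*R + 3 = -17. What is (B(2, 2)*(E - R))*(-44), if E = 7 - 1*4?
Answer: -1232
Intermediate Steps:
R = -4 (R = -⅗ + (⅕)*(-17) = -⅗ - 17/5 = -4)
E = 3 (E = 7 - 4 = 3)
B(V, q) = 2*q
(B(2, 2)*(E - R))*(-44) = ((2*2)*(3 - 1*(-4)))*(-44) = (4*(3 + 4))*(-44) = (4*7)*(-44) = 28*(-44) = -1232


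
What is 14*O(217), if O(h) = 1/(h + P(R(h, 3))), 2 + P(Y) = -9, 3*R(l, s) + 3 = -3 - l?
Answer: 7/103 ≈ 0.067961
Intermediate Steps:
R(l, s) = -2 - l/3 (R(l, s) = -1 + (-3 - l)/3 = -1 + (-1 - l/3) = -2 - l/3)
P(Y) = -11 (P(Y) = -2 - 9 = -11)
O(h) = 1/(-11 + h) (O(h) = 1/(h - 11) = 1/(-11 + h))
14*O(217) = 14/(-11 + 217) = 14/206 = 14*(1/206) = 7/103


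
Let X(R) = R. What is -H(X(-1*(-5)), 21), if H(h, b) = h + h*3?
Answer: -20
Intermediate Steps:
H(h, b) = 4*h (H(h, b) = h + 3*h = 4*h)
-H(X(-1*(-5)), 21) = -4*(-1*(-5)) = -4*5 = -1*20 = -20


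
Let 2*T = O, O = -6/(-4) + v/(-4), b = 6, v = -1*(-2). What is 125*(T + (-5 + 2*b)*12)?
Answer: 21125/2 ≈ 10563.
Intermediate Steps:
v = 2
O = 1 (O = -6/(-4) + 2/(-4) = -6*(-¼) + 2*(-¼) = 3/2 - ½ = 1)
T = ½ (T = (½)*1 = ½ ≈ 0.50000)
125*(T + (-5 + 2*b)*12) = 125*(½ + (-5 + 2*6)*12) = 125*(½ + (-5 + 12)*12) = 125*(½ + 7*12) = 125*(½ + 84) = 125*(169/2) = 21125/2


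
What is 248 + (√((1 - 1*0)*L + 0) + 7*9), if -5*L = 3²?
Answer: 311 + 3*I*√5/5 ≈ 311.0 + 1.3416*I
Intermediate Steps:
L = -9/5 (L = -⅕*3² = -⅕*9 = -9/5 ≈ -1.8000)
248 + (√((1 - 1*0)*L + 0) + 7*9) = 248 + (√((1 - 1*0)*(-9/5) + 0) + 7*9) = 248 + (√((1 + 0)*(-9/5) + 0) + 63) = 248 + (√(1*(-9/5) + 0) + 63) = 248 + (√(-9/5 + 0) + 63) = 248 + (√(-9/5) + 63) = 248 + (3*I*√5/5 + 63) = 248 + (63 + 3*I*√5/5) = 311 + 3*I*√5/5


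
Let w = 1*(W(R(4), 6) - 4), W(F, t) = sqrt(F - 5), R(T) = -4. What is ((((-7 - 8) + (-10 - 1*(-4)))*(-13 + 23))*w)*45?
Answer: 37800 - 28350*I ≈ 37800.0 - 28350.0*I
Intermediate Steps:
W(F, t) = sqrt(-5 + F)
w = -4 + 3*I (w = 1*(sqrt(-5 - 4) - 4) = 1*(sqrt(-9) - 4) = 1*(3*I - 4) = 1*(-4 + 3*I) = -4 + 3*I ≈ -4.0 + 3.0*I)
((((-7 - 8) + (-10 - 1*(-4)))*(-13 + 23))*w)*45 = ((((-7 - 8) + (-10 - 1*(-4)))*(-13 + 23))*(-4 + 3*I))*45 = (((-15 + (-10 + 4))*10)*(-4 + 3*I))*45 = (((-15 - 6)*10)*(-4 + 3*I))*45 = ((-21*10)*(-4 + 3*I))*45 = -210*(-4 + 3*I)*45 = (840 - 630*I)*45 = 37800 - 28350*I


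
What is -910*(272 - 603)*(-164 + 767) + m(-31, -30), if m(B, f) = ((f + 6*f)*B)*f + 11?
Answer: 181434341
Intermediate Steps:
m(B, f) = 11 + 7*B*f² (m(B, f) = ((7*f)*B)*f + 11 = (7*B*f)*f + 11 = 7*B*f² + 11 = 11 + 7*B*f²)
-910*(272 - 603)*(-164 + 767) + m(-31, -30) = -910*(272 - 603)*(-164 + 767) + (11 + 7*(-31)*(-30)²) = -(-301210)*603 + (11 + 7*(-31)*900) = -910*(-199593) + (11 - 195300) = 181629630 - 195289 = 181434341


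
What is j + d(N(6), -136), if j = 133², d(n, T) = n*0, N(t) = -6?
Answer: 17689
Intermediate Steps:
d(n, T) = 0
j = 17689
j + d(N(6), -136) = 17689 + 0 = 17689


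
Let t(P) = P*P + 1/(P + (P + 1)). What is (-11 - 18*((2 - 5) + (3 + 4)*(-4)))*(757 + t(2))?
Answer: 2081882/5 ≈ 4.1638e+5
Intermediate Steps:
t(P) = P² + 1/(1 + 2*P) (t(P) = P² + 1/(P + (1 + P)) = P² + 1/(1 + 2*P))
(-11 - 18*((2 - 5) + (3 + 4)*(-4)))*(757 + t(2)) = (-11 - 18*((2 - 5) + (3 + 4)*(-4)))*(757 + (1 + 2² + 2*2³)/(1 + 2*2)) = (-11 - 18*(-3 + 7*(-4)))*(757 + (1 + 4 + 2*8)/(1 + 4)) = (-11 - 18*(-3 - 28))*(757 + (1 + 4 + 16)/5) = (-11 - 18*(-31))*(757 + (⅕)*21) = (-11 + 558)*(757 + 21/5) = 547*(3806/5) = 2081882/5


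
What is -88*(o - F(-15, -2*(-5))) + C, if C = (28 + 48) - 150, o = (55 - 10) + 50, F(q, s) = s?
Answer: -7554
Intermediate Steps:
o = 95 (o = 45 + 50 = 95)
C = -74 (C = 76 - 150 = -74)
-88*(o - F(-15, -2*(-5))) + C = -88*(95 - (-2)*(-5)) - 74 = -88*(95 - 1*10) - 74 = -88*(95 - 10) - 74 = -88*85 - 74 = -7480 - 74 = -7554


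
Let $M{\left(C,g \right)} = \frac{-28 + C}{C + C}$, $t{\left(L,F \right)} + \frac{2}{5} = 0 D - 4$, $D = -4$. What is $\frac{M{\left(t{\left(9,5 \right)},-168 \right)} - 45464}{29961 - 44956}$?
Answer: $\frac{1000127}{329890} \approx 3.0317$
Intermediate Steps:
$t{\left(L,F \right)} = - \frac{22}{5}$ ($t{\left(L,F \right)} = - \frac{2}{5} + \left(0 \left(-4\right) - 4\right) = - \frac{2}{5} + \left(0 - 4\right) = - \frac{2}{5} - 4 = - \frac{22}{5}$)
$M{\left(C,g \right)} = \frac{-28 + C}{2 C}$
$\frac{M{\left(t{\left(9,5 \right)},-168 \right)} - 45464}{29961 - 44956} = \frac{\frac{-28 - \frac{22}{5}}{2 \left(- \frac{22}{5}\right)} - 45464}{29961 - 44956} = \frac{\frac{1}{2} \left(- \frac{5}{22}\right) \left(- \frac{162}{5}\right) - 45464}{-14995} = \left(\frac{81}{22} - 45464\right) \left(- \frac{1}{14995}\right) = \left(- \frac{1000127}{22}\right) \left(- \frac{1}{14995}\right) = \frac{1000127}{329890}$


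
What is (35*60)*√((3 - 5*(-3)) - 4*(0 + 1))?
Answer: 2100*√14 ≈ 7857.5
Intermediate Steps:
(35*60)*√((3 - 5*(-3)) - 4*(0 + 1)) = 2100*√((3 + 15) - 4*1) = 2100*√(18 - 4) = 2100*√14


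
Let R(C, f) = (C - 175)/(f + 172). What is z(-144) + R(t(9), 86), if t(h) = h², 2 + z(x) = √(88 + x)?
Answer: -305/129 + 2*I*√14 ≈ -2.3643 + 7.4833*I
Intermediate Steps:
z(x) = -2 + √(88 + x)
R(C, f) = (-175 + C)/(172 + f)
z(-144) + R(t(9), 86) = (-2 + √(88 - 144)) + (-175 + 9²)/(172 + 86) = (-2 + √(-56)) + (-175 + 81)/258 = (-2 + 2*I*√14) + (1/258)*(-94) = (-2 + 2*I*√14) - 47/129 = -305/129 + 2*I*√14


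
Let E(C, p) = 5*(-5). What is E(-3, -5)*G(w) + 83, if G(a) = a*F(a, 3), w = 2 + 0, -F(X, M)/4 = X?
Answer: 483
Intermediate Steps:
E(C, p) = -25
F(X, M) = -4*X
w = 2
G(a) = -4*a² (G(a) = a*(-4*a) = -4*a²)
E(-3, -5)*G(w) + 83 = -(-100)*2² + 83 = -(-100)*4 + 83 = -25*(-16) + 83 = 400 + 83 = 483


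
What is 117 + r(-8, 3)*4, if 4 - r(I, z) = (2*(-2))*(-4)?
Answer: 69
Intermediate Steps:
r(I, z) = -12 (r(I, z) = 4 - 2*(-2)*(-4) = 4 - (-4)*(-4) = 4 - 1*16 = 4 - 16 = -12)
117 + r(-8, 3)*4 = 117 - 12*4 = 117 - 48 = 69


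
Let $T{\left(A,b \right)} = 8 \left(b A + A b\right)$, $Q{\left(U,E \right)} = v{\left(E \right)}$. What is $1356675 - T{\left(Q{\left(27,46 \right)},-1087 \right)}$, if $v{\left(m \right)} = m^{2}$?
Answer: $38158147$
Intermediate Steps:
$Q{\left(U,E \right)} = E^{2}$
$T{\left(A,b \right)} = 16 A b$ ($T{\left(A,b \right)} = 8 \left(A b + A b\right) = 8 \cdot 2 A b = 16 A b$)
$1356675 - T{\left(Q{\left(27,46 \right)},-1087 \right)} = 1356675 - 16 \cdot 46^{2} \left(-1087\right) = 1356675 - 16 \cdot 2116 \left(-1087\right) = 1356675 - -36801472 = 1356675 + 36801472 = 38158147$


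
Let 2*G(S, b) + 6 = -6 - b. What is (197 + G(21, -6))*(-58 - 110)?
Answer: -32592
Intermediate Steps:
G(S, b) = -6 - b/2 (G(S, b) = -3 + (-6 - b)/2 = -3 + (-3 - b/2) = -6 - b/2)
(197 + G(21, -6))*(-58 - 110) = (197 + (-6 - ½*(-6)))*(-58 - 110) = (197 + (-6 + 3))*(-168) = (197 - 3)*(-168) = 194*(-168) = -32592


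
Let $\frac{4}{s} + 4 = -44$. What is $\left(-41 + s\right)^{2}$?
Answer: $\frac{243049}{144} \approx 1687.8$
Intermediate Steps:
$s = - \frac{1}{12}$ ($s = \frac{4}{-4 - 44} = \frac{4}{-48} = 4 \left(- \frac{1}{48}\right) = - \frac{1}{12} \approx -0.083333$)
$\left(-41 + s\right)^{2} = \left(-41 - \frac{1}{12}\right)^{2} = \left(- \frac{493}{12}\right)^{2} = \frac{243049}{144}$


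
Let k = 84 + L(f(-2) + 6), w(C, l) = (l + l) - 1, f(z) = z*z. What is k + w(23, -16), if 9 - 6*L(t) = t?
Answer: 305/6 ≈ 50.833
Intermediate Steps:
f(z) = z²
L(t) = 3/2 - t/6
w(C, l) = -1 + 2*l (w(C, l) = 2*l - 1 = -1 + 2*l)
k = 503/6 (k = 84 + (3/2 - ((-2)² + 6)/6) = 84 + (3/2 - (4 + 6)/6) = 84 + (3/2 - ⅙*10) = 84 + (3/2 - 5/3) = 84 - ⅙ = 503/6 ≈ 83.833)
k + w(23, -16) = 503/6 + (-1 + 2*(-16)) = 503/6 + (-1 - 32) = 503/6 - 33 = 305/6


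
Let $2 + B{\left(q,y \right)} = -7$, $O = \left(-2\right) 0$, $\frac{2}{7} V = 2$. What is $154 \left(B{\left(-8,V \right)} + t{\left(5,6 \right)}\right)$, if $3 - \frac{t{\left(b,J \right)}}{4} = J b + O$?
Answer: $-18018$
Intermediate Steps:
$V = 7$ ($V = \frac{7}{2} \cdot 2 = 7$)
$O = 0$
$t{\left(b,J \right)} = 12 - 4 J b$ ($t{\left(b,J \right)} = 12 - 4 \left(J b + 0\right) = 12 - 4 J b$)
$B{\left(q,y \right)} = -9$ ($B{\left(q,y \right)} = -2 - 7 = -9$)
$154 \left(B{\left(-8,V \right)} + t{\left(5,6 \right)}\right) = 154 \left(-9 + \left(12 - 24 \cdot 5\right)\right) = 154 \left(-9 + \left(12 - 120\right)\right) = 154 \left(-9 - 108\right) = 154 \left(-117\right) = -18018$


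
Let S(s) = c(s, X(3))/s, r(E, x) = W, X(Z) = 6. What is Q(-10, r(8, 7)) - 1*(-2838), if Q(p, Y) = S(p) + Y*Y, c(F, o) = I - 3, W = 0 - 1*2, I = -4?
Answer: 28427/10 ≈ 2842.7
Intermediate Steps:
W = -2 (W = 0 - 2 = -2)
r(E, x) = -2
c(F, o) = -7 (c(F, o) = -4 - 3 = -7)
S(s) = -7/s
Q(p, Y) = Y**2 - 7/p (Q(p, Y) = -7/p + Y*Y = -7/p + Y**2 = Y**2 - 7/p)
Q(-10, r(8, 7)) - 1*(-2838) = ((-2)**2 - 7/(-10)) - 1*(-2838) = (4 - 7*(-1/10)) + 2838 = (4 + 7/10) + 2838 = 47/10 + 2838 = 28427/10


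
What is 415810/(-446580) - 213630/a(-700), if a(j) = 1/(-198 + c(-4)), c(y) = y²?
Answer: 1736332472699/44658 ≈ 3.8881e+7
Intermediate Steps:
a(j) = -1/182 (a(j) = 1/(-198 + (-4)²) = 1/(-198 + 16) = 1/(-182) = -1/182)
415810/(-446580) - 213630/a(-700) = 415810/(-446580) - 213630/(-1/182) = 415810*(-1/446580) - 213630*(-182) = -41581/44658 + 38880660 = 1736332472699/44658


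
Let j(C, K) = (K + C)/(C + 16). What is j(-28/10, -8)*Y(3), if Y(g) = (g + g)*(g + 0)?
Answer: -162/11 ≈ -14.727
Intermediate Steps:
j(C, K) = (C + K)/(16 + C)
Y(g) = 2*g² (Y(g) = (2*g)*g = 2*g²)
j(-28/10, -8)*Y(3) = ((-28/10 - 8)/(16 - 28/10))*(2*3²) = ((-28*⅒ - 8)/(16 - 28*⅒))*(2*9) = ((-14/5 - 8)/(16 - 14/5))*18 = (-54/5/(66/5))*18 = ((5/66)*(-54/5))*18 = -9/11*18 = -162/11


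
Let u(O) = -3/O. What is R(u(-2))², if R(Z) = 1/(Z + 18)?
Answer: 4/1521 ≈ 0.0026299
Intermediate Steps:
R(Z) = 1/(18 + Z)
R(u(-2))² = (1/(18 - 3/(-2)))² = (1/(18 - 3*(-½)))² = (1/(18 + 3/2))² = (1/(39/2))² = (2/39)² = 4/1521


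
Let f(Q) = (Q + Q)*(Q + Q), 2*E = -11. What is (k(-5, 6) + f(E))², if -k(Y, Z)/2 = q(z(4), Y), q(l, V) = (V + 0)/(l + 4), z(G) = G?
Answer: 239121/16 ≈ 14945.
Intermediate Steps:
E = -11/2 (E = (½)*(-11) = -11/2 ≈ -5.5000)
f(Q) = 4*Q² (f(Q) = (2*Q)*(2*Q) = 4*Q²)
q(l, V) = V/(4 + l)
k(Y, Z) = -Y/4 (k(Y, Z) = -2*Y/(4 + 4) = -2*Y/8 = -Y/4)
(k(-5, 6) + f(E))² = (-¼*(-5) + 4*(-11/2)²)² = (5/4 + 4*(121/4))² = (5/4 + 121)² = (489/4)² = 239121/16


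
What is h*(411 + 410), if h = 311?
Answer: 255331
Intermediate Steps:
h*(411 + 410) = 311*(411 + 410) = 311*821 = 255331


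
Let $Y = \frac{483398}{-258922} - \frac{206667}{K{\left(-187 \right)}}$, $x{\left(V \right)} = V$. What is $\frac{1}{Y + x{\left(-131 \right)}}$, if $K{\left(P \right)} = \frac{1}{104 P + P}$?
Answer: $\frac{129461}{525340622021155} \approx 2.4643 \cdot 10^{-10}$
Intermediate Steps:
$K{\left(P \right)} = \frac{1}{105 P}$
$Y = \frac{525340638980546}{129461}$ ($Y = \frac{483398}{-258922} - \frac{206667}{\frac{1}{105} \frac{1}{-187}} = 483398 \left(- \frac{1}{258922}\right) - \frac{206667}{\frac{1}{105} \left(- \frac{1}{187}\right)} = - \frac{241699}{129461} - \frac{206667}{- \frac{1}{19635}} = - \frac{241699}{129461} - -4057906545 = - \frac{241699}{129461} + 4057906545 = \frac{525340638980546}{129461} \approx 4.0579 \cdot 10^{9}$)
$\frac{1}{Y + x{\left(-131 \right)}} = \frac{1}{\frac{525340638980546}{129461} - 131} = \frac{1}{\frac{525340622021155}{129461}} = \frac{129461}{525340622021155}$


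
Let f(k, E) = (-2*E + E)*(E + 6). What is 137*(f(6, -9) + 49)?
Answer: 3014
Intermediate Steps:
f(k, E) = -E*(6 + E) (f(k, E) = (-E)*(6 + E) = -E*(6 + E))
137*(f(6, -9) + 49) = 137*(-1*(-9)*(6 - 9) + 49) = 137*(-1*(-9)*(-3) + 49) = 137*(-27 + 49) = 137*22 = 3014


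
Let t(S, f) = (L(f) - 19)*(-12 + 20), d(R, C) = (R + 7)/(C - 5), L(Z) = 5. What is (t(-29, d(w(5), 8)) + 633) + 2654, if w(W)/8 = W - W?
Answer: 3175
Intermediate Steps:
w(W) = 0 (w(W) = 8*(W - W) = 8*0 = 0)
d(R, C) = (7 + R)/(-5 + C)
t(S, f) = -112 (t(S, f) = (5 - 19)*(-12 + 20) = -14*8 = -112)
(t(-29, d(w(5), 8)) + 633) + 2654 = (-112 + 633) + 2654 = 521 + 2654 = 3175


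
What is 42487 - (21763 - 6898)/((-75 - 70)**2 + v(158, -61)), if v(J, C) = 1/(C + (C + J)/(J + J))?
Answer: 17132094565598/403238159 ≈ 42486.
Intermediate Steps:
v(J, C) = 1/(C + (C + J)/(2*J)) (v(J, C) = 1/(C + (C + J)/((2*J))) = 1/(C + (C + J)*(1/(2*J))) = 1/(C + (C + J)/(2*J)))
42487 - (21763 - 6898)/((-75 - 70)**2 + v(158, -61)) = 42487 - (21763 - 6898)/((-75 - 70)**2 + 2*158/(-61 + 158 + 2*(-61)*158)) = 42487 - 14865/((-145)**2 + 2*158/(-61 + 158 - 19276)) = 42487 - 14865/(21025 + 2*158/(-19179)) = 42487 - 14865/(21025 + 2*158*(-1/19179)) = 42487 - 14865/(21025 - 316/19179) = 42487 - 14865/403238159/19179 = 42487 - 14865*19179/403238159 = 42487 - 1*285095835/403238159 = 42487 - 285095835/403238159 = 17132094565598/403238159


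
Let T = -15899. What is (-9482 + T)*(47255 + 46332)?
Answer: -2375331647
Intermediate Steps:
(-9482 + T)*(47255 + 46332) = (-9482 - 15899)*(47255 + 46332) = -25381*93587 = -2375331647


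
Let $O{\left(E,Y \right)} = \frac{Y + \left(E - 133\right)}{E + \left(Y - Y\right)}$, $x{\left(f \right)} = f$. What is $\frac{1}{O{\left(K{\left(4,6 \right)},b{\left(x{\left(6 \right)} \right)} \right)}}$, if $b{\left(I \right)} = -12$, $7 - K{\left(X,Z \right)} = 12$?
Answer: $\frac{1}{30} \approx 0.033333$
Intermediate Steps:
$K{\left(X,Z \right)} = -5$ ($K{\left(X,Z \right)} = 7 - 12 = -5$)
$O{\left(E,Y \right)} = \frac{-133 + E + Y}{E}$ ($O{\left(E,Y \right)} = \frac{Y + \left(-133 + E\right)}{E + 0} = \frac{-133 + E + Y}{E}$)
$\frac{1}{O{\left(K{\left(4,6 \right)},b{\left(x{\left(6 \right)} \right)} \right)}} = \frac{1}{\frac{1}{-5} \left(-133 - 5 - 12\right)} = \frac{1}{\left(- \frac{1}{5}\right) \left(-150\right)} = \frac{1}{30}$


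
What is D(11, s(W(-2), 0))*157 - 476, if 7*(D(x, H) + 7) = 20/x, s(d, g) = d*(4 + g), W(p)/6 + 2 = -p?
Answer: -118135/77 ≈ -1534.2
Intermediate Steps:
W(p) = -12 - 6*p (W(p) = -12 + 6*(-p) = -12 - 6*p)
D(x, H) = -7 + 20/(7*x) (D(x, H) = -7 + (20/x)/7 = -7 + 20/(7*x))
D(11, s(W(-2), 0))*157 - 476 = (-7 + (20/7)/11)*157 - 476 = (-7 + (20/7)*(1/11))*157 - 476 = (-7 + 20/77)*157 - 476 = -519/77*157 - 476 = -81483/77 - 476 = -118135/77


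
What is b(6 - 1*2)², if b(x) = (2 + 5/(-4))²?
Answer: 81/256 ≈ 0.31641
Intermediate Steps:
b(x) = 9/16 (b(x) = (2 + 5*(-¼))² = (2 - 5/4)² = (¾)² = 9/16)
b(6 - 1*2)² = (9/16)² = 81/256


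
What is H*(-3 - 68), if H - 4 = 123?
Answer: -9017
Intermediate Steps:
H = 127 (H = 4 + 123 = 127)
H*(-3 - 68) = 127*(-3 - 68) = 127*(-71) = -9017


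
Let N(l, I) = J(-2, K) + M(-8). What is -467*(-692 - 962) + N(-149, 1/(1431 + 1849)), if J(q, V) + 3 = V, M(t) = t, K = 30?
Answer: 772437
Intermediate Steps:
J(q, V) = -3 + V
N(l, I) = 19 (N(l, I) = (-3 + 30) - 8 = 27 - 8 = 19)
-467*(-692 - 962) + N(-149, 1/(1431 + 1849)) = -467*(-692 - 962) + 19 = -467*(-1654) + 19 = 772418 + 19 = 772437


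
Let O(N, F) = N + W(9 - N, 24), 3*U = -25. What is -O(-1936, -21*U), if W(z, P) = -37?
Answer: 1973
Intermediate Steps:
U = -25/3 (U = (1/3)*(-25) = -25/3 ≈ -8.3333)
O(N, F) = -37 + N (O(N, F) = N - 37 = -37 + N)
-O(-1936, -21*U) = -(-37 - 1936) = -1*(-1973) = 1973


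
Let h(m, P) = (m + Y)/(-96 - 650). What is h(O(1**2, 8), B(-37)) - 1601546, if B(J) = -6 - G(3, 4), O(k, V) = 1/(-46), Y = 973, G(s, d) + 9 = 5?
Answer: -54958697293/34316 ≈ -1.6015e+6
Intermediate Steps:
G(s, d) = -4 (G(s, d) = -9 + 5 = -4)
O(k, V) = -1/46
B(J) = -2 (B(J) = -6 - 1*(-4) = -6 + 4 = -2)
h(m, P) = -973/746 - m/746 (h(m, P) = (m + 973)/(-96 - 650) = (973 + m)/(-746) = (973 + m)*(-1/746) = -973/746 - m/746)
h(O(1**2, 8), B(-37)) - 1601546 = (-973/746 - 1/746*(-1/46)) - 1601546 = (-973/746 + 1/34316) - 1601546 = -44757/34316 - 1601546 = -54958697293/34316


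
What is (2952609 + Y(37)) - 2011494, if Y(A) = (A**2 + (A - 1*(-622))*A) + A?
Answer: 966904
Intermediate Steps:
Y(A) = A + A**2 + A*(622 + A) (Y(A) = (A**2 + (A + 622)*A) + A = (A**2 + (622 + A)*A) + A = (A**2 + A*(622 + A)) + A = A + A**2 + A*(622 + A))
(2952609 + Y(37)) - 2011494 = (2952609 + 37*(623 + 2*37)) - 2011494 = (2952609 + 37*(623 + 74)) - 2011494 = (2952609 + 37*697) - 2011494 = (2952609 + 25789) - 2011494 = 2978398 - 2011494 = 966904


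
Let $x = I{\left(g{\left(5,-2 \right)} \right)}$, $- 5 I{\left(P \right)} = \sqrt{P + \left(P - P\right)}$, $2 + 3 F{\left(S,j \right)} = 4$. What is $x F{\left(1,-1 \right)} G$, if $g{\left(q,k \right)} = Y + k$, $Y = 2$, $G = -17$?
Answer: $0$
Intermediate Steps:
$F{\left(S,j \right)} = \frac{2}{3}$ ($F{\left(S,j \right)} = - \frac{2}{3} + \frac{1}{3} \cdot 4 = - \frac{2}{3} + \frac{4}{3} = \frac{2}{3}$)
$g{\left(q,k \right)} = 2 + k$
$I{\left(P \right)} = - \frac{\sqrt{P}}{5}$ ($I{\left(P \right)} = - \frac{\sqrt{P + \left(P - P\right)}}{5} = - \frac{\sqrt{P + 0}}{5} = - \frac{\sqrt{P}}{5}$)
$x = 0$ ($x = - \frac{\sqrt{2 - 2}}{5} = - \frac{\sqrt{0}}{5} = \left(- \frac{1}{5}\right) 0 = 0$)
$x F{\left(1,-1 \right)} G = 0 \cdot \frac{2}{3} \left(-17\right) = 0 \left(-17\right) = 0$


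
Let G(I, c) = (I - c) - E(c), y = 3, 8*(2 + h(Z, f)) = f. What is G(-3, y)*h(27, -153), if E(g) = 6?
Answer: 507/2 ≈ 253.50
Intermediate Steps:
h(Z, f) = -2 + f/8
G(I, c) = -6 + I - c (G(I, c) = (I - c) - 1*6 = (I - c) - 6 = -6 + I - c)
G(-3, y)*h(27, -153) = (-6 - 3 - 1*3)*(-2 + (⅛)*(-153)) = (-6 - 3 - 3)*(-2 - 153/8) = -12*(-169/8) = 507/2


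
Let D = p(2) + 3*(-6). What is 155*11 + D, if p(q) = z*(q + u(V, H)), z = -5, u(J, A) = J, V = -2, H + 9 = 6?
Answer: 1687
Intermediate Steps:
H = -3 (H = -9 + 6 = -3)
p(q) = 10 - 5*q (p(q) = -5*(q - 2) = -5*(-2 + q) = 10 - 5*q)
D = -18 (D = (10 - 5*2) + 3*(-6) = (10 - 10) - 18 = 0 - 18 = -18)
155*11 + D = 155*11 - 18 = 1705 - 18 = 1687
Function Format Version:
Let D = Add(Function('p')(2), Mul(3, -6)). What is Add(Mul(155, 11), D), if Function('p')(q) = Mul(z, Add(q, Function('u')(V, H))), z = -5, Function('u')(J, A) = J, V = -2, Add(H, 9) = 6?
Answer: 1687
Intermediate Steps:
H = -3 (H = Add(-9, 6) = -3)
Function('p')(q) = Add(10, Mul(-5, q)) (Function('p')(q) = Mul(-5, Add(q, -2)) = Mul(-5, Add(-2, q)) = Add(10, Mul(-5, q)))
D = -18 (D = Add(Add(10, Mul(-5, 2)), Mul(3, -6)) = Add(Add(10, -10), -18) = Add(0, -18) = -18)
Add(Mul(155, 11), D) = Add(Mul(155, 11), -18) = Add(1705, -18) = 1687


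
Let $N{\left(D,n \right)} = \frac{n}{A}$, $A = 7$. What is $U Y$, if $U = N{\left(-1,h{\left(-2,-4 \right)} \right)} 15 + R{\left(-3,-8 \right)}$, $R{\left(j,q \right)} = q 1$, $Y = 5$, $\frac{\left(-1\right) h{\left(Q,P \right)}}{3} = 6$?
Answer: $- \frac{1630}{7} \approx -232.86$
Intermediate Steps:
$h{\left(Q,P \right)} = -18$ ($h{\left(Q,P \right)} = \left(-3\right) 6 = -18$)
$R{\left(j,q \right)} = q$
$N{\left(D,n \right)} = \frac{n}{7}$
$U = - \frac{326}{7}$ ($U = \frac{1}{7} \left(-18\right) 15 - 8 = \left(- \frac{18}{7}\right) 15 - 8 = - \frac{270}{7} - 8 = - \frac{326}{7} \approx -46.571$)
$U Y = \left(- \frac{326}{7}\right) 5 = - \frac{1630}{7}$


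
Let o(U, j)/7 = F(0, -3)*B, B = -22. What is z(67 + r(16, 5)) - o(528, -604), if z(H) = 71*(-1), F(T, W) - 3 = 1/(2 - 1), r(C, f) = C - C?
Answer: 545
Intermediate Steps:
r(C, f) = 0
F(T, W) = 4 (F(T, W) = 3 + 1/(2 - 1) = 3 + 1/1 = 3 + 1 = 4)
z(H) = -71
o(U, j) = -616 (o(U, j) = 7*(4*(-22)) = 7*(-88) = -616)
z(67 + r(16, 5)) - o(528, -604) = -71 - 1*(-616) = -71 + 616 = 545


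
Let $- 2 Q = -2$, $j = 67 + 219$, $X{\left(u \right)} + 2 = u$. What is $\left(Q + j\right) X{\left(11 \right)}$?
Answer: $2583$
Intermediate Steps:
$X{\left(u \right)} = -2 + u$
$j = 286$
$Q = 1$ ($Q = \left(- \frac{1}{2}\right) \left(-2\right) = 1$)
$\left(Q + j\right) X{\left(11 \right)} = \left(1 + 286\right) \left(-2 + 11\right) = 287 \cdot 9 = 2583$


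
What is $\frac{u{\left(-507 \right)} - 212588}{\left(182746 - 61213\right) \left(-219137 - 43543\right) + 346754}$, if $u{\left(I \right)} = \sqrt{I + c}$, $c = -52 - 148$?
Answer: $\frac{106294}{15961970843} - \frac{i \sqrt{707}}{31923941686} \approx 6.6592 \cdot 10^{-6} - 8.329 \cdot 10^{-10} i$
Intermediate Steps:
$c = -200$ ($c = -52 - 148 = -200$)
$u{\left(I \right)} = \sqrt{-200 + I}$ ($u{\left(I \right)} = \sqrt{I - 200} = \sqrt{-200 + I}$)
$\frac{u{\left(-507 \right)} - 212588}{\left(182746 - 61213\right) \left(-219137 - 43543\right) + 346754} = \frac{\sqrt{-200 - 507} - 212588}{\left(182746 - 61213\right) \left(-219137 - 43543\right) + 346754} = \frac{\sqrt{-707} - 212588}{121533 \left(-262680\right) + 346754} = \frac{i \sqrt{707} - 212588}{-31924288440 + 346754} = \frac{-212588 + i \sqrt{707}}{-31923941686} = \left(-212588 + i \sqrt{707}\right) \left(- \frac{1}{31923941686}\right) = \frac{106294}{15961970843} - \frac{i \sqrt{707}}{31923941686}$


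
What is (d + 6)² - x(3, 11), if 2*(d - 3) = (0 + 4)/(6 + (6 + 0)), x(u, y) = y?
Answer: 2629/36 ≈ 73.028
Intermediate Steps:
d = 19/6 (d = 3 + ((0 + 4)/(6 + (6 + 0)))/2 = 3 + (4/(6 + 6))/2 = 3 + (4/12)/2 = 3 + (4*(1/12))/2 = 3 + (½)*(⅓) = 3 + ⅙ = 19/6 ≈ 3.1667)
(d + 6)² - x(3, 11) = (19/6 + 6)² - 1*11 = (55/6)² - 11 = 3025/36 - 11 = 2629/36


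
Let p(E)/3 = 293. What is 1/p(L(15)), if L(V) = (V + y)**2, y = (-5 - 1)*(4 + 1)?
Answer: 1/879 ≈ 0.0011377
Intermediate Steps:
y = -30 (y = -6*5 = -30)
L(V) = (-30 + V)**2 (L(V) = (V - 30)**2 = (-30 + V)**2)
p(E) = 879 (p(E) = 3*293 = 879)
1/p(L(15)) = 1/879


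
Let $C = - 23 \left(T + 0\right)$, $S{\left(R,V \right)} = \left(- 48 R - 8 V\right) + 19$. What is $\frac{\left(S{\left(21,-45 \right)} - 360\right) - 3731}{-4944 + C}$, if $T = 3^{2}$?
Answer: $\frac{4720}{5151} \approx 0.91633$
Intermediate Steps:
$T = 9$
$S{\left(R,V \right)} = 19 - 48 R - 8 V$
$C = -207$ ($C = - 23 \left(9 + 0\right) = \left(-23\right) 9 = -207$)
$\frac{\left(S{\left(21,-45 \right)} - 360\right) - 3731}{-4944 + C} = \frac{\left(\left(19 - 1008 - -360\right) - 360\right) - 3731}{-4944 - 207} = \frac{\left(\left(19 - 1008 + 360\right) - 360\right) - 3731}{-5151} = \left(\left(-629 - 360\right) - 3731\right) \left(- \frac{1}{5151}\right) = \left(-989 - 3731\right) \left(- \frac{1}{5151}\right) = \left(-4720\right) \left(- \frac{1}{5151}\right) = \frac{4720}{5151}$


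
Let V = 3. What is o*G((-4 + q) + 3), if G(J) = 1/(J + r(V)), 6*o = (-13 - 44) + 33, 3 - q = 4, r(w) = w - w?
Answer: 2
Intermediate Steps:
r(w) = 0
q = -1 (q = 3 - 1*4 = 3 - 4 = -1)
o = -4 (o = ((-13 - 44) + 33)/6 = (-57 + 33)/6 = (⅙)*(-24) = -4)
G(J) = 1/J (G(J) = 1/(J + 0) = 1/J)
o*G((-4 + q) + 3) = -4/((-4 - 1) + 3) = -4/(-5 + 3) = -4/(-2) = -4*(-½) = 2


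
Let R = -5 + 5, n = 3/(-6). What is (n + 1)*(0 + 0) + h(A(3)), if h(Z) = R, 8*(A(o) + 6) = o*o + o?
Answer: 0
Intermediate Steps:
A(o) = -6 + o/8 + o²/8 (A(o) = -6 + (o*o + o)/8 = -6 + (o² + o)/8 = -6 + (o + o²)/8 = -6 + (o/8 + o²/8) = -6 + o/8 + o²/8)
n = -½ (n = 3*(-⅙) = -½ ≈ -0.50000)
R = 0
h(Z) = 0
(n + 1)*(0 + 0) + h(A(3)) = (-½ + 1)*(0 + 0) + 0 = (½)*0 + 0 = 0 + 0 = 0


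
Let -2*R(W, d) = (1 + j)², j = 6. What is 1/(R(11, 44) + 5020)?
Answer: 2/9991 ≈ 0.00020018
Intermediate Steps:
R(W, d) = -49/2 (R(W, d) = -(1 + 6)²/2 = -½*7² = -½*49 = -49/2)
1/(R(11, 44) + 5020) = 1/(-49/2 + 5020) = 1/(9991/2) = 2/9991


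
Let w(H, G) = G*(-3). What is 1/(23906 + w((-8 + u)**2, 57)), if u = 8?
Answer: 1/23735 ≈ 4.2132e-5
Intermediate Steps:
w(H, G) = -3*G
1/(23906 + w((-8 + u)**2, 57)) = 1/(23906 - 3*57) = 1/(23906 - 171) = 1/23735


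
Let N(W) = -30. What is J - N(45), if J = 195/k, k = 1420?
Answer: 8559/284 ≈ 30.137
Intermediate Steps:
J = 39/284 (J = 195/1420 = 195*(1/1420) = 39/284 ≈ 0.13732)
J - N(45) = 39/284 - 1*(-30) = 39/284 + 30 = 8559/284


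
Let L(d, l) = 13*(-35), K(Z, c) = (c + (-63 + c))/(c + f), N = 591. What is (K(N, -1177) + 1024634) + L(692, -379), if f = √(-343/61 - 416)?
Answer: 86574831456401/84530788 + 2417*I*√1568859/84530788 ≈ 1.0242e+6 + 0.035814*I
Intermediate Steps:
f = I*√1568859/61 (f = √(-343*1/61 - 416) = √(-343/61 - 416) = √(-25719/61) = I*√1568859/61 ≈ 20.533*I)
K(Z, c) = (-63 + 2*c)/(c + I*√1568859/61) (K(Z, c) = (c + (-63 + c))/(c + I*√1568859/61) = (-63 + 2*c)/(c + I*√1568859/61))
L(d, l) = -455
(K(N, -1177) + 1024634) + L(692, -379) = (61*(-63 + 2*(-1177))/(61*(-1177) + I*√1568859) + 1024634) - 455 = (61*(-63 - 2354)/(-71797 + I*√1568859) + 1024634) - 455 = (61*(-2417)/(-71797 + I*√1568859) + 1024634) - 455 = (-147437/(-71797 + I*√1568859) + 1024634) - 455 = (1024634 - 147437/(-71797 + I*√1568859)) - 455 = 1024179 - 147437/(-71797 + I*√1568859)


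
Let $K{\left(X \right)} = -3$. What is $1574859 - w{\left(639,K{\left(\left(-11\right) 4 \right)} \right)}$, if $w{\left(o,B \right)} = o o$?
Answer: $1166538$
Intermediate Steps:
$w{\left(o,B \right)} = o^{2}$
$1574859 - w{\left(639,K{\left(\left(-11\right) 4 \right)} \right)} = 1574859 - 639^{2} = 1574859 - 408321 = 1166538$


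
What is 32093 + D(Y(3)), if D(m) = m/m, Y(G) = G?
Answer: 32094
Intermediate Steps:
D(m) = 1
32093 + D(Y(3)) = 32093 + 1 = 32094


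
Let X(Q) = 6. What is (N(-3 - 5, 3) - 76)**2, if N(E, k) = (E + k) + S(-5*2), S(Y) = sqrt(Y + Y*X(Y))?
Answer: (81 - I*sqrt(70))**2 ≈ 6491.0 - 1355.4*I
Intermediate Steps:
S(Y) = sqrt(7)*sqrt(Y) (S(Y) = sqrt(Y + Y*6) = sqrt(Y + 6*Y) = sqrt(7*Y) = sqrt(7)*sqrt(Y))
N(E, k) = E + k + I*sqrt(70) (N(E, k) = (E + k) + sqrt(7)*sqrt(-5*2) = (E + k) + sqrt(7)*sqrt(-10) = (E + k) + sqrt(7)*(I*sqrt(10)) = (E + k) + I*sqrt(70) = E + k + I*sqrt(70))
(N(-3 - 5, 3) - 76)**2 = (((-3 - 5) + 3 + I*sqrt(70)) - 76)**2 = ((-8 + 3 + I*sqrt(70)) - 76)**2 = ((-5 + I*sqrt(70)) - 76)**2 = (-81 + I*sqrt(70))**2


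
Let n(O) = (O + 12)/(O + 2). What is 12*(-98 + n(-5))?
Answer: -1204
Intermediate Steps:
n(O) = (12 + O)/(2 + O)
12*(-98 + n(-5)) = 12*(-98 + (12 - 5)/(2 - 5)) = 12*(-98 + 7/(-3)) = 12*(-98 - ⅓*7) = 12*(-98 - 7/3) = 12*(-301/3) = -1204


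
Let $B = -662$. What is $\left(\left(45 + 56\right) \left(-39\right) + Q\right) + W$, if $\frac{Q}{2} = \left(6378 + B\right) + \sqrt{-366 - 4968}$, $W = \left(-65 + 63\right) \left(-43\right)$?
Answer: $7579 + 2 i \sqrt{5334} \approx 7579.0 + 146.07 i$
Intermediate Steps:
$W = 86$ ($W = \left(-2\right) \left(-43\right) = 86$)
$Q = 11432 + 2 i \sqrt{5334}$ ($Q = 2 \left(\left(6378 - 662\right) + \sqrt{-366 - 4968}\right) = 2 \left(5716 + \sqrt{-5334}\right) = 2 \left(5716 + i \sqrt{5334}\right) = 11432 + 2 i \sqrt{5334} \approx 11432.0 + 146.07 i$)
$\left(\left(45 + 56\right) \left(-39\right) + Q\right) + W = \left(\left(45 + 56\right) \left(-39\right) + \left(11432 + 2 i \sqrt{5334}\right)\right) + 86 = \left(101 \left(-39\right) + \left(11432 + 2 i \sqrt{5334}\right)\right) + 86 = \left(-3939 + \left(11432 + 2 i \sqrt{5334}\right)\right) + 86 = \left(7493 + 2 i \sqrt{5334}\right) + 86 = 7579 + 2 i \sqrt{5334}$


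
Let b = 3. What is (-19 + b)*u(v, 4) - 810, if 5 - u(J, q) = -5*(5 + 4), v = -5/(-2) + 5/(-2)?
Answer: -1610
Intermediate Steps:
v = 0 (v = -5*(-½) + 5*(-½) = 5/2 - 5/2 = 0)
u(J, q) = 50 (u(J, q) = 5 - (-5)*(5 + 4) = 5 - (-5)*9 = 5 - 1*(-45) = 5 + 45 = 50)
(-19 + b)*u(v, 4) - 810 = (-19 + 3)*50 - 810 = -16*50 - 810 = -800 - 810 = -1610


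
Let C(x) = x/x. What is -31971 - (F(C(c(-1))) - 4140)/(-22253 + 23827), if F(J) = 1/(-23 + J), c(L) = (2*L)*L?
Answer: -1107000707/34628 ≈ -31968.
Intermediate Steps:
c(L) = 2*L²
C(x) = 1
-31971 - (F(C(c(-1))) - 4140)/(-22253 + 23827) = -31971 - (1/(-23 + 1) - 4140)/(-22253 + 23827) = -31971 - (1/(-22) - 4140)/1574 = -31971 - (-1/22 - 4140)/1574 = -31971 - (-91081)/(22*1574) = -31971 - 1*(-91081/34628) = -31971 + 91081/34628 = -1107000707/34628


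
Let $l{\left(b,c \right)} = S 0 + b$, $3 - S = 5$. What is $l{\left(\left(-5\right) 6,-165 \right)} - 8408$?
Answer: $-8438$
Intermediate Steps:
$S = -2$ ($S = 3 - 5 = -2$)
$l{\left(b,c \right)} = b$ ($l{\left(b,c \right)} = \left(-2\right) 0 + b = 0 + b = b$)
$l{\left(\left(-5\right) 6,-165 \right)} - 8408 = \left(-5\right) 6 - 8408 = -30 - 8408 = -8438$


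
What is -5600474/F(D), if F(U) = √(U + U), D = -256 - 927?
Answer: 2800237*I*√14/91 ≈ 1.1514e+5*I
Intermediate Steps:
D = -1183
F(U) = √2*√U (F(U) = √(2*U) = √2*√U)
-5600474/F(D) = -5600474*(-I*√14/182) = -(-2800237)*I*√14/91 = 2800237*I*√14/91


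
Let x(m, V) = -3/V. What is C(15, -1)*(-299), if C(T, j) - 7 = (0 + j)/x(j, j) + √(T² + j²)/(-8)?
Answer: -5980/3 + 299*√226/8 ≈ -1431.5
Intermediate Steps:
C(T, j) = 7 - j²/3 - √(T² + j²)/8 (C(T, j) = 7 + ((0 + j)/((-3/j)) + √(T² + j²)/(-8)) = 7 + (j*(-j/3) + √(T² + j²)*(-⅛)) = 7 + (-j²/3 - √(T² + j²)/8) = 7 - j²/3 - √(T² + j²)/8)
C(15, -1)*(-299) = (7 - ⅓*(-1)² - √(15² + (-1)²)/8)*(-299) = (7 - ⅓*1 - √(225 + 1)/8)*(-299) = (7 - ⅓ - √226/8)*(-299) = (20/3 - √226/8)*(-299) = -5980/3 + 299*√226/8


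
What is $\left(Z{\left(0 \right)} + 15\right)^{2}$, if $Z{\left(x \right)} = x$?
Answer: $225$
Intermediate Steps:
$\left(Z{\left(0 \right)} + 15\right)^{2} = \left(0 + 15\right)^{2} = 15^{2} = 225$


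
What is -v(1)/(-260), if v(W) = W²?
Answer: 1/260 ≈ 0.0038462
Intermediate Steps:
-v(1)/(-260) = -1²/(-260) = -(-1)/260 = -1*(-1/260) = 1/260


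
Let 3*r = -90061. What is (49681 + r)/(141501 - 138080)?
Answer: 5362/933 ≈ 5.7471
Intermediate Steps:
r = -90061/3 (r = (⅓)*(-90061) = -90061/3 ≈ -30020.)
(49681 + r)/(141501 - 138080) = (49681 - 90061/3)/(141501 - 138080) = (58982/3)/3421 = (58982/3)*(1/3421) = 5362/933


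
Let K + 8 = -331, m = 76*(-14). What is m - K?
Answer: -725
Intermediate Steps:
m = -1064
K = -339 (K = -8 - 331 = -339)
m - K = -1064 - 1*(-339) = -1064 + 339 = -725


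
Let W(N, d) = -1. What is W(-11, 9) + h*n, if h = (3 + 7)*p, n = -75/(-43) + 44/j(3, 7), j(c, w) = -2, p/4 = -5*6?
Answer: 1045157/43 ≈ 24306.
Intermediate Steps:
p = -120 (p = 4*(-5*6) = 4*(-30) = -120)
n = -871/43 (n = -75/(-43) + 44/(-2) = -75*(-1/43) + 44*(-1/2) = 75/43 - 22 = -871/43 ≈ -20.256)
h = -1200 (h = (3 + 7)*(-120) = 10*(-120) = -1200)
W(-11, 9) + h*n = -1 - 1200*(-871/43) = -1 + 1045200/43 = 1045157/43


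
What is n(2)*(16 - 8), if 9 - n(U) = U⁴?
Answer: -56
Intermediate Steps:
n(U) = 9 - U⁴
n(2)*(16 - 8) = (9 - 1*2⁴)*(16 - 8) = (9 - 1*16)*8 = (9 - 16)*8 = -7*8 = -56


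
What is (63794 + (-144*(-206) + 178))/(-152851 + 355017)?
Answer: 46818/101083 ≈ 0.46316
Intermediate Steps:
(63794 + (-144*(-206) + 178))/(-152851 + 355017) = (63794 + (29664 + 178))/202166 = (63794 + 29842)*(1/202166) = 93636*(1/202166) = 46818/101083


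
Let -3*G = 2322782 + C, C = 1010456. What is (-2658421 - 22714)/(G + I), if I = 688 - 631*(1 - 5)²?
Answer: 8043405/3361462 ≈ 2.3928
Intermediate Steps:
G = -3333238/3 (G = -(2322782 + 1010456)/3 = -⅓*3333238 = -3333238/3 ≈ -1.1111e+6)
I = -9408 (I = 688 - 631*(-4)² = 688 - 631*16 = 688 - 10096 = -9408)
(-2658421 - 22714)/(G + I) = (-2658421 - 22714)/(-3333238/3 - 9408) = -2681135/(-3361462/3) = -2681135*(-3/3361462) = 8043405/3361462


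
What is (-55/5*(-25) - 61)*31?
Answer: 6634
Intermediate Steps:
(-55/5*(-25) - 61)*31 = (-55*⅕*(-25) - 61)*31 = (-11*(-25) - 61)*31 = (275 - 61)*31 = 214*31 = 6634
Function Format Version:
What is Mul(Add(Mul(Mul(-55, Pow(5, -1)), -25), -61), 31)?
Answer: 6634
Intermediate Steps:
Mul(Add(Mul(Mul(-55, Pow(5, -1)), -25), -61), 31) = Mul(Add(Mul(Mul(-55, Rational(1, 5)), -25), -61), 31) = Mul(Add(Mul(-11, -25), -61), 31) = Mul(Add(275, -61), 31) = Mul(214, 31) = 6634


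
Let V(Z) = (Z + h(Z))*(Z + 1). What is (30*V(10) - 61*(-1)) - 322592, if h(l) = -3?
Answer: -320221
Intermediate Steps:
V(Z) = (1 + Z)*(-3 + Z) (V(Z) = (Z - 3)*(Z + 1) = (-3 + Z)*(1 + Z) = (1 + Z)*(-3 + Z))
(30*V(10) - 61*(-1)) - 322592 = (30*(-3 + 10² - 2*10) - 61*(-1)) - 322592 = (30*(-3 + 100 - 20) + 61) - 322592 = (30*77 + 61) - 322592 = (2310 + 61) - 322592 = 2371 - 322592 = -320221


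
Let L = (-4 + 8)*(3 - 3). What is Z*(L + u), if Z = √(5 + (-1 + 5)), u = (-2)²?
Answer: 12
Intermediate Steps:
u = 4
Z = 3 (Z = √(5 + 4) = √9 = 3)
L = 0 (L = 4*0 = 0)
Z*(L + u) = 3*(0 + 4) = 3*4 = 12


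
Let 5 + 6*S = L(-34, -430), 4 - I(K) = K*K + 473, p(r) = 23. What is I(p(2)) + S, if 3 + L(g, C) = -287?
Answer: -6283/6 ≈ -1047.2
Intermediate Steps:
L(g, C) = -290 (L(g, C) = -3 - 287 = -290)
I(K) = -469 - K**2 (I(K) = 4 - (K*K + 473) = 4 - (K**2 + 473) = 4 - (473 + K**2) = 4 + (-473 - K**2) = -469 - K**2)
S = -295/6 (S = -5/6 + (1/6)*(-290) = -5/6 - 145/3 = -295/6 ≈ -49.167)
I(p(2)) + S = (-469 - 1*23**2) - 295/6 = (-469 - 1*529) - 295/6 = (-469 - 529) - 295/6 = -998 - 295/6 = -6283/6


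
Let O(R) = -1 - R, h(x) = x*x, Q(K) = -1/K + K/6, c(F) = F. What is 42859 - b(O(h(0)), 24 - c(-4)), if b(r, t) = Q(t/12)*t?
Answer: 385741/9 ≈ 42860.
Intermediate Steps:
Q(K) = -1/K + K/6 (Q(K) = -1/K + K*(⅙) = -1/K + K/6)
h(x) = x²
b(r, t) = t*(-12/t + t/72) (b(r, t) = (-1/(t/12) + (t/12)/6)*t = (-12/t + t/72)*t = t*(-12/t + t/72))
42859 - b(O(h(0)), 24 - c(-4)) = 42859 - (-12 + (24 - 1*(-4))²/72) = 42859 - (-12 + (24 + 4)²/72) = 42859 - (-12 + (1/72)*28²) = 42859 - (-12 + (1/72)*784) = 42859 - (-12 + 98/9) = 42859 - 1*(-10/9) = 42859 + 10/9 = 385741/9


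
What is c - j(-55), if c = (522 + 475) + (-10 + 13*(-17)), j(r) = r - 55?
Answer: 876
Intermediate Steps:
j(r) = -55 + r
c = 766 (c = 997 + (-10 - 221) = 997 - 231 = 766)
c - j(-55) = 766 - (-55 - 55) = 766 - 1*(-110) = 766 + 110 = 876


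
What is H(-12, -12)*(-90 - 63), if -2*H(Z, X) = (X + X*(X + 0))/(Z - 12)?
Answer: -1683/4 ≈ -420.75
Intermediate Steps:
H(Z, X) = -(X + X²)/(2*(-12 + Z)) (H(Z, X) = -(X + X*(X + 0))/(2*(Z - 12)) = -(X + X*X)/(2*(-12 + Z)) = -(X + X²)/(2*(-12 + Z)))
H(-12, -12)*(-90 - 63) = (-1*(-12)*(1 - 12)/(-24 + 2*(-12)))*(-90 - 63) = -1*(-12)*(-11)/(-24 - 24)*(-153) = -1*(-12)*(-11)/(-48)*(-153) = -1*(-12)*(-1/48)*(-11)*(-153) = (11/4)*(-153) = -1683/4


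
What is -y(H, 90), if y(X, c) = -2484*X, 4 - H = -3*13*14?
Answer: 1366200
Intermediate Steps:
H = 550 (H = 4 - (-3*13)*14 = 4 - (-39)*14 = 4 - 1*(-546) = 4 + 546 = 550)
-y(H, 90) = -(-2484)*550 = -1*(-1366200) = 1366200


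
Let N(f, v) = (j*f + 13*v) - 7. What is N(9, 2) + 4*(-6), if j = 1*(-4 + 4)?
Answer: -5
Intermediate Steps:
j = 0 (j = 1*0 = 0)
N(f, v) = -7 + 13*v (N(f, v) = (0*f + 13*v) - 7 = (0 + 13*v) - 7 = 13*v - 7 = -7 + 13*v)
N(9, 2) + 4*(-6) = (-7 + 13*2) + 4*(-6) = (-7 + 26) - 24 = 19 - 24 = -5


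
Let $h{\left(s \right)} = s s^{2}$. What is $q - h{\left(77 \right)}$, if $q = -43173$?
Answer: $-499706$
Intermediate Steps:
$h{\left(s \right)} = s^{3}$
$q - h{\left(77 \right)} = -43173 - 77^{3} = -43173 - 456533 = -499706$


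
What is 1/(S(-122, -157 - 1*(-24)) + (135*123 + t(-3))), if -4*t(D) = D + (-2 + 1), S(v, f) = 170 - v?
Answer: 1/16898 ≈ 5.9179e-5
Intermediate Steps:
t(D) = 1/4 - D/4 (t(D) = -(D + (-2 + 1))/4 = -(D - 1)/4 = -(-1 + D)/4 = 1/4 - D/4)
1/(S(-122, -157 - 1*(-24)) + (135*123 + t(-3))) = 1/((170 - 1*(-122)) + (135*123 + (1/4 - 1/4*(-3)))) = 1/((170 + 122) + (16605 + (1/4 + 3/4))) = 1/(292 + (16605 + 1)) = 1/(292 + 16606) = 1/16898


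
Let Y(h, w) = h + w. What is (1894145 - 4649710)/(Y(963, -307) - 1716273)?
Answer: 2755565/1715617 ≈ 1.6062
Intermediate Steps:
(1894145 - 4649710)/(Y(963, -307) - 1716273) = (1894145 - 4649710)/((963 - 307) - 1716273) = -2755565/(656 - 1716273) = -2755565/(-1715617) = -2755565*(-1/1715617) = 2755565/1715617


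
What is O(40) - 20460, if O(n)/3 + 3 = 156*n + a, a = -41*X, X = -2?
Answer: -1503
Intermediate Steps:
a = 82 (a = -41*(-2) = 82)
O(n) = 237 + 468*n (O(n) = -9 + 3*(156*n + 82) = -9 + 3*(82 + 156*n) = -9 + (246 + 468*n) = 237 + 468*n)
O(40) - 20460 = (237 + 468*40) - 20460 = (237 + 18720) - 20460 = 18957 - 20460 = -1503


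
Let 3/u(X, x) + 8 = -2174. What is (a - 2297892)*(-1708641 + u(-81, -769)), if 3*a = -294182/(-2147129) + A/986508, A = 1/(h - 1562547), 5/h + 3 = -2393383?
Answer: 33932023861786399731813219902401839370315/8642299952559663116373783564 ≈ 3.9263e+12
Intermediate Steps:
h = -5/2393386 (h = 5/(-3 - 2393383) = 5/(-2393386) = 5*(-1/2393386) = -5/2393386 ≈ -2.0891e-6)
u(X, x) = -3/2182 (u(X, x) = 3/(-8 - 2174) = 3/(-2182) = 3*(-1/2182) = -3/2182)
A = -2393386/3739778114147 (A = 1/(-5/2393386 - 1562547) = 1/(-3739778114147/2393386) = -2393386/3739778114147 ≈ -6.3998e-7)
a = 542665919302109675637119/11882172253748391085756806 (a = (-294182/(-2147129) - 2393386/3739778114147/986508)/3 = (-294182*(-1/2147129) - 2393386/3739778114147*1/986508)/3 = (294182/2147129 - 1196693/1844660513915464338)/3 = (1/3)*(542665919302109675637119/3960724084582797028585602) = 542665919302109675637119/11882172253748391085756806 ≈ 0.045671)
(a - 2297892)*(-1708641 + u(-81, -769)) = (542665919302109675637119/11882172253748391085756806 - 2297892)*(-1708641 - 3/2182) = -27303948021844478586722202815833/11882172253748391085756806*(-3728254665/2182) = 33932023861786399731813219902401839370315/8642299952559663116373783564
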